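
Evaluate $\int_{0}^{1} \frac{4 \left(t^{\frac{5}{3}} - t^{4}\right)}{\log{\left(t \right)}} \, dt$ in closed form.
$- \log{\left(\frac{50625}{4096} \right)}$

Introduce a parameter $a$ in the exponent: let $I(a) = \int_{0}^{1} \frac{4 \left(t^{\frac{5}{3}} - t^{a}\right)}{\log{\left(t \right)}} \, dt$.

Since $\dfrac{\partial}{\partial a}\,t^{a} = t^{a} \ln t$, the $\ln t$ in the denominator cancels and
$$\frac{dI}{da} = \int_{0}^{1} -4 t^{a} \, dt = -4 \left[\frac{t^{a+1}}{a+1}\right]_0^1 = - \frac{4}{a + 1}.$$

Integrating with respect to $a$ gives $I(a) = - \log{\left(\frac{81 \left(a + 1\right)^{4}}{4096} \right)} + C$.

At $a = \frac{5}{3}$ the integrand is identically $0$, so $I(\frac{5}{3}) = 0$. The closed form gives $0$, hence $C = 0$.

Setting $a = 4$:
$$I = - \log{\left(\frac{50625}{4096} \right)}.$$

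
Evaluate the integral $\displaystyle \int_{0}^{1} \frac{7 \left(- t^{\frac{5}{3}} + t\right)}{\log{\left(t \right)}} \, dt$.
$\log{\left(\frac{2187}{16384} \right)}$

Introduce a parameter $a$ in the exponent: let $I(a) = \int_{0}^{1} \frac{7 \left(t - t^{a}\right)}{\log{\left(t \right)}} \, dt$.

Since $\dfrac{\partial}{\partial a}\,t^{a} = t^{a} \ln t$, the $\ln t$ in the denominator cancels and
$$\frac{dI}{da} = \int_{0}^{1} -7 t^{a} \, dt = -7 \left[\frac{t^{a+1}}{a+1}\right]_0^1 = - \frac{7}{a + 1}.$$

Integrating with respect to $a$ gives $I(a) = \log{\left(\frac{128}{\left(a + 1\right)^{7}} \right)} + C$.

At $a = 1$ the integrand is identically $0$, so $I(1) = 0$. The closed form gives $0$, hence $C = 0$.

Setting $a = \frac{5}{3}$:
$$I = \log{\left(\frac{2187}{16384} \right)}.$$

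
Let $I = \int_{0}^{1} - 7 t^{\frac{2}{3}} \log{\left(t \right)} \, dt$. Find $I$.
$\frac{63}{25}$

Start from the elementary integral
$$J(a) = \int_{0}^{1} - 7 t^{a} \, dt = - \frac{7}{a + 1}.$$

Differentiating under the integral sign brings down a factor of $\ln t$:
$$\frac{dJ}{da} = \int_{0}^{1} - 7 t^{a} \log{\left(t \right)} \, dt = \frac{7}{\left(a + 1\right)^{2}}.$$

The integral on the left is $I$, so $I = \frac{7}{\left(a + 1\right)^{2}}$.

Setting $a = \frac{2}{3}$:
$$I = \frac{63}{25}.$$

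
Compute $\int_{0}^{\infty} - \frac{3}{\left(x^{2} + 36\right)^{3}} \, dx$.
$- \frac{\pi}{13824}$

Start from the standard arctangent integral
$$J(a) = \int_{0}^{\infty} - \frac{3}{a^{2} + x^{2}} \, dx = - \frac{3 \pi}{2 a}.$$

Differentiating under the integral sign with respect to $a$,
$$\frac{dJ}{da} = \int_{0}^{\infty} \frac{6 a}{\left(a^{2} + x^{2}\right)^{2}} \, dx = \frac{3 \pi}{2 a^{2}},$$
so $\int_{0}^{\infty} - \frac{3}{\left(a^{2} + x^{2}\right)^{2}} \, dx = - \frac{3 \pi}{4 a^{3}}$.

Repeating — each differentiation of $1/(x^2+a^2)^j$ produces $-2ja/(x^2+a^2)^{j+1}$ — and dividing through by $-2ja$ at each step yields, after $2$ differentiations in total,
$$\int_{0}^{\infty} - \frac{3}{\left(a^{2} + x^{2}\right)^{3}} \, dx = - \frac{9 \pi}{16 a^{5}}.$$

Setting $a = 6$:
$$I = - \frac{\pi}{13824}.$$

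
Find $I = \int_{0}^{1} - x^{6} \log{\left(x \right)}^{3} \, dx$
$\frac{6}{2401}$

Consider the simpler parametrised integral
$$J(a) = \int_{0}^{1} - x^{a} \, dx = - \frac{1}{a + 1}.$$

Differentiating under the integral sign brings down a factor of $\ln x$:
$$\frac{dJ}{da} = \int_{0}^{1} - x^{a} \log{\left(x \right)} \, dx = \frac{1}{\left(a + 1\right)^{2}}.$$

Repeating $3$ times in total — each differentiation brings down another $\ln x$ — gives
$$\frac{d^{3}J}{da^{3}} = \int_{0}^{1} - x^{a} \log{\left(x \right)}^{3} \, dx = \frac{6}{\left(a + 1\right)^{4}},$$
and the integrand here is exactly the target integrand, so $I = \frac{6}{\left(a + 1\right)^{4}}$.

Setting $a = 6$:
$$I = \frac{6}{2401}.$$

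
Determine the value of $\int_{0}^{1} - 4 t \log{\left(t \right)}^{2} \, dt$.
$-1$

Begin with the known integral
$$J(a) = \int_{0}^{1} - 4 t^{a} \, dt = - \frac{4}{a + 1}.$$

Differentiating under the integral sign brings down a factor of $\ln t$:
$$\frac{dJ}{da} = \int_{0}^{1} - 4 t^{a} \log{\left(t \right)} \, dt = \frac{4}{\left(a + 1\right)^{2}}.$$

Repeating twice in total — each differentiation brings down another $\ln t$ — gives
$$\frac{d^{2}J}{da^{2}} = \int_{0}^{1} - 4 t^{a} \log{\left(t \right)}^{2} \, dt = - \frac{8}{\left(a + 1\right)^{3}},$$
and the integrand here is exactly the target integrand, so $I = - \frac{8}{\left(a + 1\right)^{3}}$.

Setting $a = 1$:
$$I = -1.$$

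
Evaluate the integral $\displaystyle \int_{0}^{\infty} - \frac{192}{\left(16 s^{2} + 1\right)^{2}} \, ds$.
$- 12 \pi$

Start from the standard arctangent integral
$$J(a) = \int_{0}^{\infty} - \frac{3}{4 \left(a^{2} + s^{2}\right)} \, ds = - \frac{3 \pi}{8 a}.$$

Differentiating under the integral sign with respect to $a$,
$$\frac{dJ}{da} = \int_{0}^{\infty} \frac{3 a}{2 \left(a^{2} + s^{2}\right)^{2}} \, ds = \frac{3 \pi}{8 a^{2}},$$
so $\int_{0}^{\infty} - \frac{3}{4 \left(a^{2} + s^{2}\right)^{2}} \, ds = - \frac{3 \pi}{16 a^{3}}$.

Setting $a = \frac{1}{4}$:
$$I = - 12 \pi.$$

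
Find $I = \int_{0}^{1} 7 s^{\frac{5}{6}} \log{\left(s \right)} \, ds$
$- \frac{252}{121}$

Begin with the known integral
$$J(a) = \int_{0}^{1} 7 s^{a} \, ds = \frac{7}{a + 1}.$$

Differentiating under the integral sign brings down a factor of $\ln s$:
$$\frac{dJ}{da} = \int_{0}^{1} 7 s^{a} \log{\left(s \right)} \, ds = - \frac{7}{\left(a + 1\right)^{2}}.$$

The integral on the left is $I$, so $I = - \frac{7}{\left(a + 1\right)^{2}}$.

Setting $a = \frac{5}{6}$:
$$I = - \frac{252}{121}.$$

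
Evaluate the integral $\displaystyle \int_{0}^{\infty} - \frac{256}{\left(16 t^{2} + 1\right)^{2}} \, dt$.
$- 16 \pi$

Start from the standard arctangent integral
$$J(a) = \int_{0}^{\infty} - \frac{1}{a^{2} + t^{2}} \, dt = - \frac{\pi}{2 a}.$$

Differentiating under the integral sign with respect to $a$,
$$\frac{dJ}{da} = \int_{0}^{\infty} \frac{2 a}{\left(a^{2} + t^{2}\right)^{2}} \, dt = \frac{\pi}{2 a^{2}},$$
so $\int_{0}^{\infty} - \frac{1}{\left(a^{2} + t^{2}\right)^{2}} \, dt = - \frac{\pi}{4 a^{3}}$.

Setting $a = \frac{1}{4}$:
$$I = - 16 \pi.$$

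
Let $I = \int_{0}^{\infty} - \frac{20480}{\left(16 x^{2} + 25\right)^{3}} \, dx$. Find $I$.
$- \frac{192 \pi}{625}$

Recall the elementary integral
$$J(a) = \int_{0}^{\infty} - \frac{5}{a^{2} + x^{2}} \, dx = - \frac{5 \pi}{2 a}.$$

Differentiating under the integral sign with respect to $a$,
$$\frac{dJ}{da} = \int_{0}^{\infty} \frac{10 a}{\left(a^{2} + x^{2}\right)^{2}} \, dx = \frac{5 \pi}{2 a^{2}},$$
so $\int_{0}^{\infty} - \frac{5}{\left(a^{2} + x^{2}\right)^{2}} \, dx = - \frac{5 \pi}{4 a^{3}}$.

Repeating — each differentiation of $1/(x^2+a^2)^j$ produces $-2ja/(x^2+a^2)^{j+1}$ — and dividing through by $-2ja$ at each step yields, after $2$ differentiations in total,
$$\int_{0}^{\infty} - \frac{5}{\left(a^{2} + x^{2}\right)^{3}} \, dx = - \frac{15 \pi}{16 a^{5}}.$$

Setting $a = \frac{5}{4}$:
$$I = - \frac{192 \pi}{625}.$$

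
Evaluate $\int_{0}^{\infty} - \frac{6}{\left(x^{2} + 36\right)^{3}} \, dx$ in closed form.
$- \frac{\pi}{6912}$

Recall the elementary integral
$$J(a) = \int_{0}^{\infty} - \frac{6}{a^{2} + x^{2}} \, dx = - \frac{3 \pi}{a}.$$

Differentiating under the integral sign with respect to $a$,
$$\frac{dJ}{da} = \int_{0}^{\infty} \frac{12 a}{\left(a^{2} + x^{2}\right)^{2}} \, dx = \frac{3 \pi}{a^{2}},$$
so $\int_{0}^{\infty} - \frac{6}{\left(a^{2} + x^{2}\right)^{2}} \, dx = - \frac{3 \pi}{2 a^{3}}$.

Repeating — each differentiation of $1/(x^2+a^2)^j$ produces $-2ja/(x^2+a^2)^{j+1}$ — and dividing through by $-2ja$ at each step yields, after $2$ differentiations in total,
$$\int_{0}^{\infty} - \frac{6}{\left(a^{2} + x^{2}\right)^{3}} \, dx = - \frac{9 \pi}{8 a^{5}}.$$

Setting $a = 6$:
$$I = - \frac{\pi}{6912}.$$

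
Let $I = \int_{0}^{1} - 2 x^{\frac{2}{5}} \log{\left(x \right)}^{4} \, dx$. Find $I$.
$- \frac{150000}{16807}$

Consider the simpler parametrised integral
$$J(a) = \int_{0}^{1} - 2 x^{a} \, dx = - \frac{2}{a + 1}.$$

Differentiating under the integral sign brings down a factor of $\ln x$:
$$\frac{dJ}{da} = \int_{0}^{1} - 2 x^{a} \log{\left(x \right)} \, dx = \frac{2}{\left(a + 1\right)^{2}}.$$

Repeating $4$ times in total — each differentiation brings down another $\ln x$ — gives
$$\frac{d^{4}J}{da^{4}} = \int_{0}^{1} - 2 x^{a} \log{\left(x \right)}^{4} \, dx = - \frac{48}{\left(a + 1\right)^{5}},$$
and the integrand here is exactly the target integrand, so $I = - \frac{48}{\left(a + 1\right)^{5}}$.

Setting $a = \frac{2}{5}$:
$$I = - \frac{150000}{16807}.$$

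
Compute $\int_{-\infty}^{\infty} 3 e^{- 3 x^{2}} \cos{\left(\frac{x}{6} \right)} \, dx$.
$\frac{\sqrt{3} \sqrt{\pi}}{e^{\frac{1}{432}}}$

Define $I(b) = \int_{-\infty}^{\infty} 3 e^{- 3 x^{2}} \cos{\left(b x \right)} \, dx$.

Differentiating under the integral sign,
$$I'(b) = \int_{-\infty}^{\infty} - 3 x e^{- 3 x^{2}} \sin{\left(b x \right)} \, dx.$$

Integrate $\int_{-\infty}^{\infty} x \sin(b x)\, e^{- 3 x^{2}}\, dx$ by parts with $u = \sin(b x)$ and $dv = x\, e^{- 3 x^{2}}\, dx$, giving $v = - \frac{e^{- 3 x^{2}}}{6}$. The boundary term vanishes and
$$\int_{-\infty}^{\infty} x \sin(b x)\, e^{- 3 x^{2}}\, dx = \frac{b}{6} \int_{-\infty}^{\infty} \cos(b x)\, e^{- 3 x^{2}}\, dx,$$
so $I'(b) = - \frac{b}{6}\, I(b)$.

This is a separable first-order ODE; solving with the initial condition $I(0) = \int_{-\infty}^{\infty} 3 e^{- 3 x^{2}}\,dx = \sqrt{3} \sqrt{\pi}$ gives
$$I(b) = \sqrt{3} \sqrt{\pi} e^{- \frac{b^{2}}{12}}.$$

Setting $b = \frac{1}{6}$:
$$I = \frac{\sqrt{3} \sqrt{\pi}}{e^{\frac{1}{432}}}.$$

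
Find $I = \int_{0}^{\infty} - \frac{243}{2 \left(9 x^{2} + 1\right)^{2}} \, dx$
$- \frac{81 \pi}{8}$

Start from the standard arctangent integral
$$J(a) = \int_{0}^{\infty} - \frac{3}{2 \left(a^{2} + x^{2}\right)} \, dx = - \frac{3 \pi}{4 a}.$$

Differentiating under the integral sign with respect to $a$,
$$\frac{dJ}{da} = \int_{0}^{\infty} \frac{3 a}{\left(a^{2} + x^{2}\right)^{2}} \, dx = \frac{3 \pi}{4 a^{2}},$$
so $\int_{0}^{\infty} - \frac{3}{2 \left(a^{2} + x^{2}\right)^{2}} \, dx = - \frac{3 \pi}{8 a^{3}}$.

Setting $a = \frac{1}{3}$:
$$I = - \frac{81 \pi}{8}.$$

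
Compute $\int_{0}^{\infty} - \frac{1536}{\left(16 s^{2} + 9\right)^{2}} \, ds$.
$- \frac{32 \pi}{9}$

Start from the standard arctangent integral
$$J(a) = \int_{0}^{\infty} - \frac{6}{a^{2} + s^{2}} \, ds = - \frac{3 \pi}{a}.$$

Differentiating under the integral sign with respect to $a$,
$$\frac{dJ}{da} = \int_{0}^{\infty} \frac{12 a}{\left(a^{2} + s^{2}\right)^{2}} \, ds = \frac{3 \pi}{a^{2}},$$
so $\int_{0}^{\infty} - \frac{6}{\left(a^{2} + s^{2}\right)^{2}} \, ds = - \frac{3 \pi}{2 a^{3}}$.

Setting $a = \frac{3}{4}$:
$$I = - \frac{32 \pi}{9}.$$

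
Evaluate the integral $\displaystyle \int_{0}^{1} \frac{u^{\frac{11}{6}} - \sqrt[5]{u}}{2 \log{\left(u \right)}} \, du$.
$\log{\left(\frac{\sqrt{85}}{6} \right)}$

Replace the exponent $\frac{1}{5}$ by a parameter $a$: let $I(a) = \int_{0}^{1} \frac{u^{\frac{11}{6}} - u^{a}}{2 \log{\left(u \right)}} \, du$.

Since $\dfrac{\partial}{\partial a}\,u^{a} = u^{a} \ln u$, the $\ln u$ in the denominator cancels and
$$\frac{dI}{da} = \int_{0}^{1} - \frac{1}{2} u^{a} \, du = - \frac{1}{2} \left[\frac{u^{a+1}}{a+1}\right]_0^1 = - \frac{1}{2 a + 2}.$$

Integrating with respect to $a$ gives $I(a) = - \frac{\log{\left(a + 1 \right)}}{2} - \frac{\log{\left(6 \right)}}{2} + \frac{\log{\left(17 \right)}}{2} + C$.

At $a = \frac{11}{6}$ the integrand is identically $0$, so $I(\frac{11}{6}) = 0$. The closed form gives $0$, hence $C = 0$.

Setting $a = \frac{1}{5}$:
$$I = \log{\left(\frac{\sqrt{85}}{6} \right)}.$$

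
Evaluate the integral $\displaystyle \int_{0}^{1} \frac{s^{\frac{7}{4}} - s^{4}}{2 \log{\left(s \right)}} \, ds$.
$\log{\left(\frac{\sqrt{55}}{10} \right)}$

Consider the one-parameter family: let $I(a) = \int_{0}^{1} \frac{s^{\frac{7}{4}} - s^{a}}{2 \log{\left(s \right)}} \, ds$.

Since $\dfrac{\partial}{\partial a}\,s^{a} = s^{a} \ln s$, the $\ln s$ in the denominator cancels and
$$\frac{dI}{da} = \int_{0}^{1} - \frac{1}{2} s^{a} \, ds = - \frac{1}{2} \left[\frac{s^{a+1}}{a+1}\right]_0^1 = - \frac{1}{2 a + 2}.$$

Integrating with respect to $a$ gives $I(a) = - \frac{\log{\left(a + 1 \right)}}{2} - \log{\left(2 \right)} + \frac{\log{\left(11 \right)}}{2} + C$.

At $a = \frac{7}{4}$ the integrand is identically $0$, so $I(\frac{7}{4}) = 0$. The closed form gives $0$, hence $C = 0$.

Setting $a = 4$:
$$I = \log{\left(\frac{\sqrt{55}}{10} \right)}.$$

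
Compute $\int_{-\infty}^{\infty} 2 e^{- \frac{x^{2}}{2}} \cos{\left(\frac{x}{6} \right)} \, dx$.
$\frac{2 \sqrt{2} \sqrt{\pi}}{e^{\frac{1}{72}}}$

Define $I(b) = \int_{-\infty}^{\infty} 2 e^{- \frac{x^{2}}{2}} \cos{\left(b x \right)} \, dx$.

Differentiating under the integral sign,
$$I'(b) = \int_{-\infty}^{\infty} - 2 x e^{- \frac{x^{2}}{2}} \sin{\left(b x \right)} \, dx.$$

Integrate $\int_{-\infty}^{\infty} x \sin(b x)\, e^{- \frac{x^{2}}{2}}\, dx$ by parts with $u = \sin(b x)$ and $dv = x\, e^{- \frac{x^{2}}{2}}\, dx$, giving $v = - e^{- \frac{x^{2}}{2}}$. The boundary term vanishes and
$$\int_{-\infty}^{\infty} x \sin(b x)\, e^{- \frac{x^{2}}{2}}\, dx = b \int_{-\infty}^{\infty} \cos(b x)\, e^{- \frac{x^{2}}{2}}\, dx,$$
so $I'(b) = - b\, I(b)$.

This is a separable first-order ODE; solving with the initial condition $I(0) = \int_{-\infty}^{\infty} 2 e^{- \frac{x^{2}}{2}}\,dx = 2 \sqrt{2} \sqrt{\pi}$ gives
$$I(b) = 2 \sqrt{2} \sqrt{\pi} e^{- \frac{b^{2}}{2}}.$$

Setting $b = \frac{1}{6}$:
$$I = \frac{2 \sqrt{2} \sqrt{\pi}}{e^{\frac{1}{72}}}.$$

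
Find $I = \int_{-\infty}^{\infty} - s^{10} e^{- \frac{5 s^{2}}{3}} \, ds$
$- \frac{45927 \sqrt{15} \sqrt{\pi}}{100000}$

Consider the simpler parametrised integral
$$J(a) = \int_{-\infty}^{\infty} - e^{- a s^{2}} \, ds = - \frac{\sqrt{\pi}}{\sqrt{a}}.$$

Differentiating under the integral sign brings down a factor of $(-s^2)$:
$$\frac{dJ}{da} = \int_{-\infty}^{\infty} s^{2} e^{- a s^{2}} \, ds = \frac{\sqrt{\pi}}{2 a^{\frac{3}{2}}}.$$

Repeating $5$ times in total — each differentiation brings down another $(-s^2)$ — gives
$$\frac{d^{5}J}{da^{5}} = \int_{-\infty}^{\infty} s^{10} e^{- a s^{2}} \, ds = \frac{945 \sqrt{\pi}}{32 a^{\frac{11}{2}}},$$
and the integrand here is $(-1)^{5}$ times the target integrand, so $I = (-1)^{5}\,\frac{d^{5}J}{da^{5}} = - \frac{945 \sqrt{\pi}}{32 a^{\frac{11}{2}}}$.

Setting $a = \frac{5}{3}$:
$$I = - \frac{45927 \sqrt{15} \sqrt{\pi}}{100000}.$$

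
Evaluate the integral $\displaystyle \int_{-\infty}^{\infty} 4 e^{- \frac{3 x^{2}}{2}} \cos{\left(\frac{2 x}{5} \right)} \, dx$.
$\frac{4 \sqrt{6} \sqrt{\pi}}{3 e^{\frac{2}{75}}}$

Let $b$ denote the cosine frequency and define $I(b) = \int_{-\infty}^{\infty} 4 e^{- \frac{3 x^{2}}{2}} \cos{\left(b x \right)} \, dx$.

Differentiating under the integral sign,
$$I'(b) = \int_{-\infty}^{\infty} - 4 x e^{- \frac{3 x^{2}}{2}} \sin{\left(b x \right)} \, dx.$$

Integrate $\int_{-\infty}^{\infty} x \sin(b x)\, e^{- \frac{3 x^{2}}{2}}\, dx$ by parts with $u = \sin(b x)$ and $dv = x\, e^{- \frac{3 x^{2}}{2}}\, dx$, giving $v = - \frac{e^{- \frac{3 x^{2}}{2}}}{3}$. The boundary term vanishes and
$$\int_{-\infty}^{\infty} x \sin(b x)\, e^{- \frac{3 x^{2}}{2}}\, dx = \frac{b}{3} \int_{-\infty}^{\infty} \cos(b x)\, e^{- \frac{3 x^{2}}{2}}\, dx,$$
so $I'(b) = - \frac{b}{3}\, I(b)$.

This is a separable first-order ODE; solving with the initial condition $I(0) = \int_{-\infty}^{\infty} 4 e^{- \frac{3 x^{2}}{2}}\,dx = \frac{4 \sqrt{6} \sqrt{\pi}}{3}$ gives
$$I(b) = \frac{4 \sqrt{6} \sqrt{\pi} e^{- \frac{b^{2}}{6}}}{3}.$$

Setting $b = \frac{2}{5}$:
$$I = \frac{4 \sqrt{6} \sqrt{\pi}}{3 e^{\frac{2}{75}}}.$$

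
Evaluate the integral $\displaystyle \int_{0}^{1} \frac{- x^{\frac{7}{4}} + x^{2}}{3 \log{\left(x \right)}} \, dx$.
$\log{\left(\frac{22^{\frac{2}{3}} \sqrt[3]{3}}{11} \right)}$

Introduce a parameter $a$ in the exponent: let $I(a) = \int_{0}^{1} \frac{- x^{\frac{7}{4}} + x^{a}}{3 \log{\left(x \right)}} \, dx$.

Since $\dfrac{\partial}{\partial a}\,x^{a} = x^{a} \ln x$, the $\ln x$ in the denominator cancels and
$$\frac{dI}{da} = \int_{0}^{1} \frac{1}{3} x^{a} \, dx = \frac{1}{3} \left[\frac{x^{a+1}}{a+1}\right]_0^1 = \frac{1}{3 \left(a + 1\right)}.$$

Integrating with respect to $a$ gives $I(a) = \log{\left(\frac{22^{\frac{2}{3}} \sqrt[3]{a + 1}}{11} \right)} + C$.

At $a = \frac{7}{4}$ the integrand is identically $0$, so $I(\frac{7}{4}) = 0$. The closed form gives $0$, hence $C = 0$.

Setting $a = 2$:
$$I = \log{\left(\frac{22^{\frac{2}{3}} \sqrt[3]{3}}{11} \right)}.$$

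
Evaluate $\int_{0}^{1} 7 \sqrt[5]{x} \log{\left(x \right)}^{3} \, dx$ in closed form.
$- \frac{4375}{216}$

Begin with the known integral
$$J(a) = \int_{0}^{1} 7 x^{a} \, dx = \frac{7}{a + 1}.$$

Differentiating under the integral sign brings down a factor of $\ln x$:
$$\frac{dJ}{da} = \int_{0}^{1} 7 x^{a} \log{\left(x \right)} \, dx = - \frac{7}{\left(a + 1\right)^{2}}.$$

Repeating $3$ times in total — each differentiation brings down another $\ln x$ — gives
$$\frac{d^{3}J}{da^{3}} = \int_{0}^{1} 7 x^{a} \log{\left(x \right)}^{3} \, dx = - \frac{42}{\left(a + 1\right)^{4}},$$
and the integrand here is exactly the target integrand, so $I = - \frac{42}{\left(a + 1\right)^{4}}$.

Setting $a = \frac{1}{5}$:
$$I = - \frac{4375}{216}.$$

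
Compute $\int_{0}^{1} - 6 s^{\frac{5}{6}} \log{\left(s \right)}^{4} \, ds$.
$- \frac{1119744}{161051}$

Consider the simpler parametrised integral
$$J(a) = \int_{0}^{1} - 6 s^{a} \, ds = - \frac{6}{a + 1}.$$

Differentiating under the integral sign brings down a factor of $\ln s$:
$$\frac{dJ}{da} = \int_{0}^{1} - 6 s^{a} \log{\left(s \right)} \, ds = \frac{6}{\left(a + 1\right)^{2}}.$$

Repeating $4$ times in total — each differentiation brings down another $\ln s$ — gives
$$\frac{d^{4}J}{da^{4}} = \int_{0}^{1} - 6 s^{a} \log{\left(s \right)}^{4} \, ds = - \frac{144}{\left(a + 1\right)^{5}},$$
and the integrand here is exactly the target integrand, so $I = - \frac{144}{\left(a + 1\right)^{5}}$.

Setting $a = \frac{5}{6}$:
$$I = - \frac{1119744}{161051}.$$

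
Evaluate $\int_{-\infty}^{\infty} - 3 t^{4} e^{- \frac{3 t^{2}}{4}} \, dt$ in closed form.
$- \frac{8 \sqrt{3} \sqrt{\pi}}{3}$

Begin with the known integral
$$J(a) = \int_{-\infty}^{\infty} - 3 e^{- a t^{2}} \, dt = - \frac{3 \sqrt{\pi}}{\sqrt{a}}.$$

Differentiating under the integral sign brings down a factor of $(-t^2)$:
$$\frac{dJ}{da} = \int_{-\infty}^{\infty} 3 t^{2} e^{- a t^{2}} \, dt = \frac{3 \sqrt{\pi}}{2 a^{\frac{3}{2}}}.$$

Repeating twice in total — each differentiation brings down another $(-t^2)$ — gives
$$\frac{d^{2}J}{da^{2}} = \int_{-\infty}^{\infty} - 3 t^{4} e^{- a t^{2}} \, dt = - \frac{9 \sqrt{\pi}}{4 a^{\frac{5}{2}}},$$
and the integrand here is exactly the target integrand, so $I = - \frac{9 \sqrt{\pi}}{4 a^{\frac{5}{2}}}$.

Setting $a = \frac{3}{4}$:
$$I = - \frac{8 \sqrt{3} \sqrt{\pi}}{3}.$$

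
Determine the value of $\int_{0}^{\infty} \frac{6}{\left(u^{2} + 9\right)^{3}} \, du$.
$\frac{\pi}{216}$

Begin with the known result
$$J(a) = \int_{0}^{\infty} \frac{6}{a^{2} + u^{2}} \, du = \frac{3 \pi}{a}.$$

Differentiating under the integral sign with respect to $a$,
$$\frac{dJ}{da} = \int_{0}^{\infty} - \frac{12 a}{\left(a^{2} + u^{2}\right)^{2}} \, du = - \frac{3 \pi}{a^{2}},$$
so $\int_{0}^{\infty} \frac{6}{\left(a^{2} + u^{2}\right)^{2}} \, du = \frac{3 \pi}{2 a^{3}}$.

Repeating — each differentiation of $1/(u^2+a^2)^j$ produces $-2ja/(u^2+a^2)^{j+1}$ — and dividing through by $-2ja$ at each step yields, after $2$ differentiations in total,
$$\int_{0}^{\infty} \frac{6}{\left(a^{2} + u^{2}\right)^{3}} \, du = \frac{9 \pi}{8 a^{5}}.$$

Setting $a = 3$:
$$I = \frac{\pi}{216}.$$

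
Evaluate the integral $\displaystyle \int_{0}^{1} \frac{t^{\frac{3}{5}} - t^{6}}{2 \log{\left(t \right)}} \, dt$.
$\log{\left(\frac{2 \sqrt{70}}{35} \right)}$

Consider the one-parameter family: let $I(a) = \int_{0}^{1} \frac{- t^{6} + t^{a}}{2 \log{\left(t \right)}} \, dt$.

Since $\dfrac{\partial}{\partial a}\,t^{a} = t^{a} \ln t$, the $\ln t$ in the denominator cancels and
$$\frac{dI}{da} = \int_{0}^{1} \frac{1}{2} t^{a} \, dt = \frac{1}{2} \left[\frac{t^{a+1}}{a+1}\right]_0^1 = \frac{1}{2 \left(a + 1\right)}.$$

Integrating with respect to $a$ gives $I(a) = \frac{\log{\left(a + 1 \right)}}{2} - \frac{\log{\left(7 \right)}}{2} + C$.

At $a = 6$ the integrand is identically $0$, so $I(6) = 0$. The closed form gives $0$, hence $C = 0$.

Setting $a = \frac{3}{5}$:
$$I = \log{\left(\frac{2 \sqrt{70}}{35} \right)}.$$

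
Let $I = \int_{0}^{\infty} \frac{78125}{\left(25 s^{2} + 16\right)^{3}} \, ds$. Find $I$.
$\frac{46875 \pi}{16384}$

Recall the elementary integral
$$J(a) = \int_{0}^{\infty} \frac{5}{a^{2} + s^{2}} \, ds = \frac{5 \pi}{2 a}.$$

Differentiating under the integral sign with respect to $a$,
$$\frac{dJ}{da} = \int_{0}^{\infty} - \frac{10 a}{\left(a^{2} + s^{2}\right)^{2}} \, ds = - \frac{5 \pi}{2 a^{2}},$$
so $\int_{0}^{\infty} \frac{5}{\left(a^{2} + s^{2}\right)^{2}} \, ds = \frac{5 \pi}{4 a^{3}}$.

Repeating — each differentiation of $1/(s^2+a^2)^j$ produces $-2ja/(s^2+a^2)^{j+1}$ — and dividing through by $-2ja$ at each step yields, after $2$ differentiations in total,
$$\int_{0}^{\infty} \frac{5}{\left(a^{2} + s^{2}\right)^{3}} \, ds = \frac{15 \pi}{16 a^{5}}.$$

Setting $a = \frac{4}{5}$:
$$I = \frac{46875 \pi}{16384}.$$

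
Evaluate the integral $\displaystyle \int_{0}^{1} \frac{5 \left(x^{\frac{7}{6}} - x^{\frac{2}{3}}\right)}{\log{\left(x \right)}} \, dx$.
$- \log{\left(\frac{100000}{371293} \right)}$

Introduce a parameter $a$ in the exponent: let $I(a) = \int_{0}^{1} \frac{5 \left(x^{\frac{7}{6}} - x^{a}\right)}{\log{\left(x \right)}} \, dx$.

Since $\dfrac{\partial}{\partial a}\,x^{a} = x^{a} \ln x$, the $\ln x$ in the denominator cancels and
$$\frac{dI}{da} = \int_{0}^{1} -5 x^{a} \, dx = -5 \left[\frac{x^{a+1}}{a+1}\right]_0^1 = - \frac{5}{a + 1}.$$

Integrating with respect to $a$ gives $I(a) = - \log{\left(\frac{7776 \left(a + 1\right)^{5}}{371293} \right)} + C$.

At $a = \frac{7}{6}$ the integrand is identically $0$, so $I(\frac{7}{6}) = 0$. The closed form gives $0$, hence $C = 0$.

Setting $a = \frac{2}{3}$:
$$I = - \log{\left(\frac{100000}{371293} \right)}.$$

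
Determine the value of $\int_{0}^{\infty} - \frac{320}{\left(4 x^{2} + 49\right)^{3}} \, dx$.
$- \frac{30 \pi}{16807}$

Start from the standard arctangent integral
$$J(a) = \int_{0}^{\infty} - \frac{5}{a^{2} + x^{2}} \, dx = - \frac{5 \pi}{2 a}.$$

Differentiating under the integral sign with respect to $a$,
$$\frac{dJ}{da} = \int_{0}^{\infty} \frac{10 a}{\left(a^{2} + x^{2}\right)^{2}} \, dx = \frac{5 \pi}{2 a^{2}},$$
so $\int_{0}^{\infty} - \frac{5}{\left(a^{2} + x^{2}\right)^{2}} \, dx = - \frac{5 \pi}{4 a^{3}}$.

Repeating — each differentiation of $1/(x^2+a^2)^j$ produces $-2ja/(x^2+a^2)^{j+1}$ — and dividing through by $-2ja$ at each step yields, after $2$ differentiations in total,
$$\int_{0}^{\infty} - \frac{5}{\left(a^{2} + x^{2}\right)^{3}} \, dx = - \frac{15 \pi}{16 a^{5}}.$$

Setting $a = \frac{7}{2}$:
$$I = - \frac{30 \pi}{16807}.$$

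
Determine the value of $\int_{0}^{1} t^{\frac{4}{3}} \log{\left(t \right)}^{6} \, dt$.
$\frac{1574640}{823543}$

Consider the simpler parametrised integral
$$J(a) = \int_{0}^{1} t^{a} \, dt = \frac{1}{a + 1}.$$

Differentiating under the integral sign brings down a factor of $\ln t$:
$$\frac{dJ}{da} = \int_{0}^{1} t^{a} \log{\left(t \right)} \, dt = - \frac{1}{\left(a + 1\right)^{2}}.$$

Repeating $6$ times in total — each differentiation brings down another $\ln t$ — gives
$$\frac{d^{6}J}{da^{6}} = \int_{0}^{1} t^{a} \log{\left(t \right)}^{6} \, dt = \frac{720}{\left(a + 1\right)^{7}},$$
and the integrand here is exactly the target integrand, so $I = \frac{720}{\left(a + 1\right)^{7}}$.

Setting $a = \frac{4}{3}$:
$$I = \frac{1574640}{823543}.$$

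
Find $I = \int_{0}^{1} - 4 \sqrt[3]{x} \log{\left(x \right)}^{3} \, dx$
$\frac{243}{32}$

Begin with the known integral
$$J(a) = \int_{0}^{1} - 4 x^{a} \, dx = - \frac{4}{a + 1}.$$

Differentiating under the integral sign brings down a factor of $\ln x$:
$$\frac{dJ}{da} = \int_{0}^{1} - 4 x^{a} \log{\left(x \right)} \, dx = \frac{4}{\left(a + 1\right)^{2}}.$$

Repeating $3$ times in total — each differentiation brings down another $\ln x$ — gives
$$\frac{d^{3}J}{da^{3}} = \int_{0}^{1} - 4 x^{a} \log{\left(x \right)}^{3} \, dx = \frac{24}{\left(a + 1\right)^{4}},$$
and the integrand here is exactly the target integrand, so $I = \frac{24}{\left(a + 1\right)^{4}}$.

Setting $a = \frac{1}{3}$:
$$I = \frac{243}{32}.$$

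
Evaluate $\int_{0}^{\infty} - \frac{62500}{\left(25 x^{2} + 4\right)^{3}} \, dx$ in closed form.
$- \frac{9375 \pi}{128}$

Begin with the known result
$$J(a) = \int_{0}^{\infty} - \frac{4}{a^{2} + x^{2}} \, dx = - \frac{2 \pi}{a}.$$

Differentiating under the integral sign with respect to $a$,
$$\frac{dJ}{da} = \int_{0}^{\infty} \frac{8 a}{\left(a^{2} + x^{2}\right)^{2}} \, dx = \frac{2 \pi}{a^{2}},$$
so $\int_{0}^{\infty} - \frac{4}{\left(a^{2} + x^{2}\right)^{2}} \, dx = - \frac{\pi}{a^{3}}$.

Repeating — each differentiation of $1/(x^2+a^2)^j$ produces $-2ja/(x^2+a^2)^{j+1}$ — and dividing through by $-2ja$ at each step yields, after $2$ differentiations in total,
$$\int_{0}^{\infty} - \frac{4}{\left(a^{2} + x^{2}\right)^{3}} \, dx = - \frac{3 \pi}{4 a^{5}}.$$

Setting $a = \frac{2}{5}$:
$$I = - \frac{9375 \pi}{128}.$$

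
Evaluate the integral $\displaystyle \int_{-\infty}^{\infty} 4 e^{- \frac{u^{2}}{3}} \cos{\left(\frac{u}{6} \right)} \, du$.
$\frac{4 \sqrt{3} \sqrt{\pi}}{e^{\frac{1}{48}}}$

Let $b$ denote the cosine frequency and define $I(b) = \int_{-\infty}^{\infty} 4 e^{- \frac{u^{2}}{3}} \cos{\left(b u \right)} \, du$.

Differentiating under the integral sign,
$$I'(b) = \int_{-\infty}^{\infty} - 4 u e^{- \frac{u^{2}}{3}} \sin{\left(b u \right)} \, du.$$

Integrate $\int_{-\infty}^{\infty} u \sin(b u)\, e^{- \frac{u^{2}}{3}}\, du$ by parts with $w = \sin(b u)$ and $dv = u\, e^{- \frac{u^{2}}{3}}\, du$, giving $v = - \frac{3 e^{- \frac{u^{2}}{3}}}{2}$. The boundary term vanishes and
$$\int_{-\infty}^{\infty} u \sin(b u)\, e^{- \frac{u^{2}}{3}}\, du = \frac{3 b}{2} \int_{-\infty}^{\infty} \cos(b u)\, e^{- \frac{u^{2}}{3}}\, du,$$
so $I'(b) = - \frac{3 b}{2}\, I(b)$.

This is a separable first-order ODE; solving with the initial condition $I(0) = \int_{-\infty}^{\infty} 4 e^{- \frac{u^{2}}{3}}\,du = 4 \sqrt{3} \sqrt{\pi}$ gives
$$I(b) = 4 \sqrt{3} \sqrt{\pi} e^{- \frac{3 b^{2}}{4}}.$$

Setting $b = \frac{1}{6}$:
$$I = \frac{4 \sqrt{3} \sqrt{\pi}}{e^{\frac{1}{48}}}.$$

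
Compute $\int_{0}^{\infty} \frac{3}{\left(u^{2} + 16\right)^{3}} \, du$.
$\frac{9 \pi}{16384}$

Start from the standard arctangent integral
$$J(a) = \int_{0}^{\infty} \frac{3}{a^{2} + u^{2}} \, du = \frac{3 \pi}{2 a}.$$

Differentiating under the integral sign with respect to $a$,
$$\frac{dJ}{da} = \int_{0}^{\infty} - \frac{6 a}{\left(a^{2} + u^{2}\right)^{2}} \, du = - \frac{3 \pi}{2 a^{2}},$$
so $\int_{0}^{\infty} \frac{3}{\left(a^{2} + u^{2}\right)^{2}} \, du = \frac{3 \pi}{4 a^{3}}$.

Repeating — each differentiation of $1/(u^2+a^2)^j$ produces $-2ja/(u^2+a^2)^{j+1}$ — and dividing through by $-2ja$ at each step yields, after $2$ differentiations in total,
$$\int_{0}^{\infty} \frac{3}{\left(a^{2} + u^{2}\right)^{3}} \, du = \frac{9 \pi}{16 a^{5}}.$$

Setting $a = 4$:
$$I = \frac{9 \pi}{16384}.$$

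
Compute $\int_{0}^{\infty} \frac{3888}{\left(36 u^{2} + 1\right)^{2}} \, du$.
$162 \pi$

Begin with the known result
$$J(a) = \int_{0}^{\infty} \frac{3}{a^{2} + u^{2}} \, du = \frac{3 \pi}{2 a}.$$

Differentiating under the integral sign with respect to $a$,
$$\frac{dJ}{da} = \int_{0}^{\infty} - \frac{6 a}{\left(a^{2} + u^{2}\right)^{2}} \, du = - \frac{3 \pi}{2 a^{2}},$$
so $\int_{0}^{\infty} \frac{3}{\left(a^{2} + u^{2}\right)^{2}} \, du = \frac{3 \pi}{4 a^{3}}$.

Setting $a = \frac{1}{6}$:
$$I = 162 \pi.$$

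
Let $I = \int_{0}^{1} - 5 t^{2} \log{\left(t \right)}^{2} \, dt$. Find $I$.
$- \frac{10}{27}$

Consider the simpler parametrised integral
$$J(a) = \int_{0}^{1} - 5 t^{a} \, dt = - \frac{5}{a + 1}.$$

Differentiating under the integral sign brings down a factor of $\ln t$:
$$\frac{dJ}{da} = \int_{0}^{1} - 5 t^{a} \log{\left(t \right)} \, dt = \frac{5}{\left(a + 1\right)^{2}}.$$

Repeating twice in total — each differentiation brings down another $\ln t$ — gives
$$\frac{d^{2}J}{da^{2}} = \int_{0}^{1} - 5 t^{a} \log{\left(t \right)}^{2} \, dt = - \frac{10}{\left(a + 1\right)^{3}},$$
and the integrand here is exactly the target integrand, so $I = - \frac{10}{\left(a + 1\right)^{3}}$.

Setting $a = 2$:
$$I = - \frac{10}{27}.$$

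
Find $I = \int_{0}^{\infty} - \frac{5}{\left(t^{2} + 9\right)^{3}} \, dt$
$- \frac{5 \pi}{1296}$

Begin with the known result
$$J(a) = \int_{0}^{\infty} - \frac{5}{a^{2} + t^{2}} \, dt = - \frac{5 \pi}{2 a}.$$

Differentiating under the integral sign with respect to $a$,
$$\frac{dJ}{da} = \int_{0}^{\infty} \frac{10 a}{\left(a^{2} + t^{2}\right)^{2}} \, dt = \frac{5 \pi}{2 a^{2}},$$
so $\int_{0}^{\infty} - \frac{5}{\left(a^{2} + t^{2}\right)^{2}} \, dt = - \frac{5 \pi}{4 a^{3}}$.

Repeating — each differentiation of $1/(t^2+a^2)^j$ produces $-2ja/(t^2+a^2)^{j+1}$ — and dividing through by $-2ja$ at each step yields, after $2$ differentiations in total,
$$\int_{0}^{\infty} - \frac{5}{\left(a^{2} + t^{2}\right)^{3}} \, dt = - \frac{15 \pi}{16 a^{5}}.$$

Setting $a = 3$:
$$I = - \frac{5 \pi}{1296}.$$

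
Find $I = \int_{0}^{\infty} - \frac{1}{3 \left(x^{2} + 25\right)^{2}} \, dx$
$- \frac{\pi}{1500}$

Start from the standard arctangent integral
$$J(a) = \int_{0}^{\infty} - \frac{1}{3 \left(a^{2} + x^{2}\right)} \, dx = - \frac{\pi}{6 a}.$$

Differentiating under the integral sign with respect to $a$,
$$\frac{dJ}{da} = \int_{0}^{\infty} \frac{2 a}{3 \left(a^{2} + x^{2}\right)^{2}} \, dx = \frac{\pi}{6 a^{2}},$$
so $\int_{0}^{\infty} - \frac{1}{3 \left(a^{2} + x^{2}\right)^{2}} \, dx = - \frac{\pi}{12 a^{3}}$.

Setting $a = 5$:
$$I = - \frac{\pi}{1500}.$$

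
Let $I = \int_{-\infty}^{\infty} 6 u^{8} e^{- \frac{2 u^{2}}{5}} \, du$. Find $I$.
$\frac{196875 \sqrt{10} \sqrt{\pi}}{256}$

Begin with the known integral
$$J(a) = \int_{-\infty}^{\infty} 6 e^{- a u^{2}} \, du = \frac{6 \sqrt{\pi}}{\sqrt{a}}.$$

Differentiating under the integral sign brings down a factor of $(-u^2)$:
$$\frac{dJ}{da} = \int_{-\infty}^{\infty} - 6 u^{2} e^{- a u^{2}} \, du = - \frac{3 \sqrt{\pi}}{a^{\frac{3}{2}}}.$$

Repeating $4$ times in total — each differentiation brings down another $(-u^2)$ — gives
$$\frac{d^{4}J}{da^{4}} = \int_{-\infty}^{\infty} 6 u^{8} e^{- a u^{2}} \, du = \frac{315 \sqrt{\pi}}{8 a^{\frac{9}{2}}},$$
and the integrand here is exactly the target integrand, so $I = \frac{315 \sqrt{\pi}}{8 a^{\frac{9}{2}}}$.

Setting $a = \frac{2}{5}$:
$$I = \frac{196875 \sqrt{10} \sqrt{\pi}}{256}.$$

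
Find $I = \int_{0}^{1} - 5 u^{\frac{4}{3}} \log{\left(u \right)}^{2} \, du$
$- \frac{270}{343}$

Begin with the known integral
$$J(a) = \int_{0}^{1} - 5 u^{a} \, du = - \frac{5}{a + 1}.$$

Differentiating under the integral sign brings down a factor of $\ln u$:
$$\frac{dJ}{da} = \int_{0}^{1} - 5 u^{a} \log{\left(u \right)} \, du = \frac{5}{\left(a + 1\right)^{2}}.$$

Repeating twice in total — each differentiation brings down another $\ln u$ — gives
$$\frac{d^{2}J}{da^{2}} = \int_{0}^{1} - 5 u^{a} \log{\left(u \right)}^{2} \, du = - \frac{10}{\left(a + 1\right)^{3}},$$
and the integrand here is exactly the target integrand, so $I = - \frac{10}{\left(a + 1\right)^{3}}$.

Setting $a = \frac{4}{3}$:
$$I = - \frac{270}{343}.$$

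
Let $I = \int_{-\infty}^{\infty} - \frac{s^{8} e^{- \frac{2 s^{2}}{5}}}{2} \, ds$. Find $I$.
$- \frac{65625 \sqrt{10} \sqrt{\pi}}{1024}$

Begin with the known integral
$$J(a) = \int_{-\infty}^{\infty} - \frac{e^{- a s^{2}}}{2} \, ds = - \frac{\sqrt{\pi}}{2 \sqrt{a}}.$$

Differentiating under the integral sign brings down a factor of $(-s^2)$:
$$\frac{dJ}{da} = \int_{-\infty}^{\infty} \frac{s^{2} e^{- a s^{2}}}{2} \, ds = \frac{\sqrt{\pi}}{4 a^{\frac{3}{2}}}.$$

Repeating $4$ times in total — each differentiation brings down another $(-s^2)$ — gives
$$\frac{d^{4}J}{da^{4}} = \int_{-\infty}^{\infty} - \frac{s^{8} e^{- a s^{2}}}{2} \, ds = - \frac{105 \sqrt{\pi}}{32 a^{\frac{9}{2}}},$$
and the integrand here is exactly the target integrand, so $I = - \frac{105 \sqrt{\pi}}{32 a^{\frac{9}{2}}}$.

Setting $a = \frac{2}{5}$:
$$I = - \frac{65625 \sqrt{10} \sqrt{\pi}}{1024}.$$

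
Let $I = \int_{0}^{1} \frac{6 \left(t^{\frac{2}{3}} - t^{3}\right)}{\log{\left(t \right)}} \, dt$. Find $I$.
$\log{\left(\frac{15625}{2985984} \right)}$

Introduce a parameter $a$ in the exponent: let $I(a) = \int_{0}^{1} \frac{6 \left(- t^{3} + t^{a}\right)}{\log{\left(t \right)}} \, dt$.

Since $\dfrac{\partial}{\partial a}\,t^{a} = t^{a} \ln t$, the $\ln t$ in the denominator cancels and
$$\frac{dI}{da} = \int_{0}^{1} 6 t^{a} \, dt = 6 \left[\frac{t^{a+1}}{a+1}\right]_0^1 = \frac{6}{a + 1}.$$

Integrating with respect to $a$ gives $I(a) = \log{\left(\frac{\left(a + 1\right)^{6}}{4096} \right)} + C$.

At $a = 3$ the integrand is identically $0$, so $I(3) = 0$. The closed form gives $0$, hence $C = 0$.

Setting $a = \frac{2}{3}$:
$$I = \log{\left(\frac{15625}{2985984} \right)}.$$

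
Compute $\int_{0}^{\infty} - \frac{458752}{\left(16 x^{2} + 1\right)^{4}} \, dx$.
$- 17920 \pi$

Recall the elementary integral
$$J(a) = \int_{0}^{\infty} - \frac{7}{a^{2} + x^{2}} \, dx = - \frac{7 \pi}{2 a}.$$

Differentiating under the integral sign with respect to $a$,
$$\frac{dJ}{da} = \int_{0}^{\infty} \frac{14 a}{\left(a^{2} + x^{2}\right)^{2}} \, dx = \frac{7 \pi}{2 a^{2}},$$
so $\int_{0}^{\infty} - \frac{7}{\left(a^{2} + x^{2}\right)^{2}} \, dx = - \frac{7 \pi}{4 a^{3}}$.

Repeating — each differentiation of $1/(x^2+a^2)^j$ produces $-2ja/(x^2+a^2)^{j+1}$ — and dividing through by $-2ja$ at each step yields, after $3$ differentiations in total,
$$\int_{0}^{\infty} - \frac{7}{\left(a^{2} + x^{2}\right)^{4}} \, dx = - \frac{35 \pi}{32 a^{7}}.$$

Setting $a = \frac{1}{4}$:
$$I = - 17920 \pi.$$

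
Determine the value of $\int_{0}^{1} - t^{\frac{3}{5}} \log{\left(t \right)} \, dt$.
$\frac{25}{64}$

Begin with the known integral
$$J(a) = \int_{0}^{1} - t^{a} \, dt = - \frac{1}{a + 1}.$$

Differentiating under the integral sign brings down a factor of $\ln t$:
$$\frac{dJ}{da} = \int_{0}^{1} - t^{a} \log{\left(t \right)} \, dt = \frac{1}{\left(a + 1\right)^{2}}.$$

The integral on the left is $I$, so $I = \frac{1}{\left(a + 1\right)^{2}}$.

Setting $a = \frac{3}{5}$:
$$I = \frac{25}{64}.$$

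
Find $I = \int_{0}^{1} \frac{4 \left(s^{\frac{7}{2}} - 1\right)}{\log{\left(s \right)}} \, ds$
$\log{\left(\frac{6561}{16} \right)}$

Consider the one-parameter family: let $I(a) = \int_{0}^{1} \frac{4 \left(s^{a} - 1\right)}{\log{\left(s \right)}} \, ds$.

Since $\dfrac{\partial}{\partial a}\,s^{a} = s^{a} \ln s$, the $\ln s$ in the denominator cancels and
$$\frac{dI}{da} = \int_{0}^{1} 4 s^{a} \, ds = 4 \left[\frac{s^{a+1}}{a+1}\right]_0^1 = \frac{4}{a + 1}.$$

Integrating with respect to $a$ gives $I(a) = 4 \log{\left(a + 1 \right)} + C$.

At $a = 0$ the integrand is identically $0$, so $I(0) = 0$. The closed form gives $0$, hence $C = 0$.

Setting $a = \frac{7}{2}$:
$$I = \log{\left(\frac{6561}{16} \right)}.$$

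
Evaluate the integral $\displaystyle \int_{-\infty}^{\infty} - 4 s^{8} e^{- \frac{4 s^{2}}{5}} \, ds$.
$- \frac{65625 \sqrt{5} \sqrt{\pi}}{2048}$

Begin with the known integral
$$J(a) = \int_{-\infty}^{\infty} - 4 e^{- a s^{2}} \, ds = - \frac{4 \sqrt{\pi}}{\sqrt{a}}.$$

Differentiating under the integral sign brings down a factor of $(-s^2)$:
$$\frac{dJ}{da} = \int_{-\infty}^{\infty} 4 s^{2} e^{- a s^{2}} \, ds = \frac{2 \sqrt{\pi}}{a^{\frac{3}{2}}}.$$

Repeating $4$ times in total — each differentiation brings down another $(-s^2)$ — gives
$$\frac{d^{4}J}{da^{4}} = \int_{-\infty}^{\infty} - 4 s^{8} e^{- a s^{2}} \, ds = - \frac{105 \sqrt{\pi}}{4 a^{\frac{9}{2}}},$$
and the integrand here is exactly the target integrand, so $I = - \frac{105 \sqrt{\pi}}{4 a^{\frac{9}{2}}}$.

Setting $a = \frac{4}{5}$:
$$I = - \frac{65625 \sqrt{5} \sqrt{\pi}}{2048}.$$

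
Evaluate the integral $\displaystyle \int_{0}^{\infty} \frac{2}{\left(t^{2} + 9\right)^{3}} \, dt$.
$\frac{\pi}{648}$

Recall the elementary integral
$$J(a) = \int_{0}^{\infty} \frac{2}{a^{2} + t^{2}} \, dt = \frac{\pi}{a}.$$

Differentiating under the integral sign with respect to $a$,
$$\frac{dJ}{da} = \int_{0}^{\infty} - \frac{4 a}{\left(a^{2} + t^{2}\right)^{2}} \, dt = - \frac{\pi}{a^{2}},$$
so $\int_{0}^{\infty} \frac{2}{\left(a^{2} + t^{2}\right)^{2}} \, dt = \frac{\pi}{2 a^{3}}$.

Repeating — each differentiation of $1/(t^2+a^2)^j$ produces $-2ja/(t^2+a^2)^{j+1}$ — and dividing through by $-2ja$ at each step yields, after $2$ differentiations in total,
$$\int_{0}^{\infty} \frac{2}{\left(a^{2} + t^{2}\right)^{3}} \, dt = \frac{3 \pi}{8 a^{5}}.$$

Setting $a = 3$:
$$I = \frac{\pi}{648}.$$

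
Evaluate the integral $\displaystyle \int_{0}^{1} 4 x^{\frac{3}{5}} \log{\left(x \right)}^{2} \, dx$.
$\frac{125}{64}$

Start from the elementary integral
$$J(a) = \int_{0}^{1} 4 x^{a} \, dx = \frac{4}{a + 1}.$$

Differentiating under the integral sign brings down a factor of $\ln x$:
$$\frac{dJ}{da} = \int_{0}^{1} 4 x^{a} \log{\left(x \right)} \, dx = - \frac{4}{\left(a + 1\right)^{2}}.$$

Repeating twice in total — each differentiation brings down another $\ln x$ — gives
$$\frac{d^{2}J}{da^{2}} = \int_{0}^{1} 4 x^{a} \log{\left(x \right)}^{2} \, dx = \frac{8}{\left(a + 1\right)^{3}},$$
and the integrand here is exactly the target integrand, so $I = \frac{8}{\left(a + 1\right)^{3}}$.

Setting $a = \frac{3}{5}$:
$$I = \frac{125}{64}.$$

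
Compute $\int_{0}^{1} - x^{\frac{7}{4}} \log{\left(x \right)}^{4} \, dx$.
$- \frac{24576}{161051}$

Begin with the known integral
$$J(a) = \int_{0}^{1} - x^{a} \, dx = - \frac{1}{a + 1}.$$

Differentiating under the integral sign brings down a factor of $\ln x$:
$$\frac{dJ}{da} = \int_{0}^{1} - x^{a} \log{\left(x \right)} \, dx = \frac{1}{\left(a + 1\right)^{2}}.$$

Repeating $4$ times in total — each differentiation brings down another $\ln x$ — gives
$$\frac{d^{4}J}{da^{4}} = \int_{0}^{1} - x^{a} \log{\left(x \right)}^{4} \, dx = - \frac{24}{\left(a + 1\right)^{5}},$$
and the integrand here is exactly the target integrand, so $I = - \frac{24}{\left(a + 1\right)^{5}}$.

Setting $a = \frac{7}{4}$:
$$I = - \frac{24576}{161051}.$$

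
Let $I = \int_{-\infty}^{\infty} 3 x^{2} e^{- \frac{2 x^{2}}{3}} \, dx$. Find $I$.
$\frac{9 \sqrt{6} \sqrt{\pi}}{8}$

Begin with the known integral
$$J(a) = \int_{-\infty}^{\infty} 3 e^{- a x^{2}} \, dx = \frac{3 \sqrt{\pi}}{\sqrt{a}}.$$

Differentiating under the integral sign brings down a factor of $(-x^2)$:
$$\frac{dJ}{da} = \int_{-\infty}^{\infty} - 3 x^{2} e^{- a x^{2}} \, dx = - \frac{3 \sqrt{\pi}}{2 a^{\frac{3}{2}}}.$$

The integral on the left is $-I$, so $I = \frac{3 \sqrt{\pi}}{2 a^{\frac{3}{2}}}$.

Setting $a = \frac{2}{3}$:
$$I = \frac{9 \sqrt{6} \sqrt{\pi}}{8}.$$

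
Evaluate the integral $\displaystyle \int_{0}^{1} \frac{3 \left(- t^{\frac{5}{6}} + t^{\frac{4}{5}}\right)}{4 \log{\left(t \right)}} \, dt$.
$\log{\left(\frac{9 \sqrt[4]{1320}}{55} \right)}$

Introduce a parameter $a$ in the exponent: let $I(a) = \int_{0}^{1} \frac{3 \left(t^{\frac{4}{5}} - t^{a}\right)}{4 \log{\left(t \right)}} \, dt$.

Since $\dfrac{\partial}{\partial a}\,t^{a} = t^{a} \ln t$, the $\ln t$ in the denominator cancels and
$$\frac{dI}{da} = \int_{0}^{1} - \frac{3}{4} t^{a} \, dt = - \frac{3}{4} \left[\frac{t^{a+1}}{a+1}\right]_0^1 = - \frac{3}{4 a + 4}.$$

Integrating with respect to $a$ gives $I(a) = - \frac{3 \log{\left(a + 1 \right)}}{4} - \frac{3 \log{\left(5 \right)}}{4} + \frac{3 \log{\left(3 \right)}}{2} + C$.

At $a = \frac{4}{5}$ the integrand is identically $0$, so $I(\frac{4}{5}) = 0$. The closed form gives $0$, hence $C = 0$.

Setting $a = \frac{5}{6}$:
$$I = \log{\left(\frac{9 \sqrt[4]{1320}}{55} \right)}.$$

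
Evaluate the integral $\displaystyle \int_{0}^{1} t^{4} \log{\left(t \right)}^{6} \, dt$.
$\frac{144}{15625}$

Consider the simpler parametrised integral
$$J(a) = \int_{0}^{1} t^{a} \, dt = \frac{1}{a + 1}.$$

Differentiating under the integral sign brings down a factor of $\ln t$:
$$\frac{dJ}{da} = \int_{0}^{1} t^{a} \log{\left(t \right)} \, dt = - \frac{1}{\left(a + 1\right)^{2}}.$$

Repeating $6$ times in total — each differentiation brings down another $\ln t$ — gives
$$\frac{d^{6}J}{da^{6}} = \int_{0}^{1} t^{a} \log{\left(t \right)}^{6} \, dt = \frac{720}{\left(a + 1\right)^{7}},$$
and the integrand here is exactly the target integrand, so $I = \frac{720}{\left(a + 1\right)^{7}}$.

Setting $a = 4$:
$$I = \frac{144}{15625}.$$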